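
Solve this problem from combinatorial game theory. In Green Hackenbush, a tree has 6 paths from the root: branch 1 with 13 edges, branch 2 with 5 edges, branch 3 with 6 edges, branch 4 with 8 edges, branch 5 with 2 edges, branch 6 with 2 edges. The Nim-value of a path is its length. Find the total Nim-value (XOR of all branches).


The tree has 6 branches from the ground vertex.
In Green Hackenbush, the Nim-value of a simple path of length k is k.
Branch 1: length 13, Nim-value = 13
Branch 2: length 5, Nim-value = 5
Branch 3: length 6, Nim-value = 6
Branch 4: length 8, Nim-value = 8
Branch 5: length 2, Nim-value = 2
Branch 6: length 2, Nim-value = 2
Total Nim-value = XOR of all branch values:
0 XOR 13 = 13
13 XOR 5 = 8
8 XOR 6 = 14
14 XOR 8 = 6
6 XOR 2 = 4
4 XOR 2 = 6
Nim-value of the tree = 6

6


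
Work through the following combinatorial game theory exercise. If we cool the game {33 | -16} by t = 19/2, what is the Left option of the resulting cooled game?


Original game: {33 | -16} (a switch {a | b} with a > b).
Cooling by t (for t below the temperature (a - b)/2 = 49/2) taxes each move by t: {a | b} cooled by t is {a - t | b + t}.
Cooling amount: t = 19/2
Cooled Left option: 33 - 19/2 = 47/2
Cooled Right option: -16 + 19/2 = -13/2
Cooled game: {47/2 | -13/2}
Left option = 47/2

47/2


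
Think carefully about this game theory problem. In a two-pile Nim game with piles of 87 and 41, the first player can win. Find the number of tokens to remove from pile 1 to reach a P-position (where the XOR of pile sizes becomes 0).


Piles: 87 and 41
Current XOR: 87 XOR 41 = 126 (non-zero, so this is an N-position).
To make the XOR zero, we need to find a move that balances the piles.
For pile 1 (size 87): target = 87 XOR 126 = 41
We reduce pile 1 from 87 to 41.
Tokens removed: 87 - 41 = 46
Verification: 41 XOR 41 = 0

46


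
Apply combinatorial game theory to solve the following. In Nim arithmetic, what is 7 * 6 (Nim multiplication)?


Nim multiplication is bilinear over XOR: (u XOR v) * w = (u*w) XOR (v*w).
So we split each operand into its bit components and XOR the pairwise Nim products.
7 = 1 + 2 + 4 (as XOR of powers of 2).
6 = 2 + 4 (as XOR of powers of 2).
Using the standard Nim-product table on single bits:
  2*2 = 3,   2*4 = 8,   2*8 = 12,
  4*4 = 6,   4*8 = 11,  8*8 = 13,
and  1*x = x (identity), k*l = l*k (commutative).
Pairwise Nim products:
  1 * 2 = 2
  1 * 4 = 4
  2 * 2 = 3
  2 * 4 = 8
  4 * 2 = 8
  4 * 4 = 6
XOR them: 2 XOR 4 XOR 3 XOR 8 XOR 8 XOR 6 = 3.
Result: 7 * 6 = 3 (in Nim).

3


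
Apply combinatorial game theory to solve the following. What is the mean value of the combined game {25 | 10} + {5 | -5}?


G1 = {25 | 10}, G2 = {5 | -5}
Each is a switch {a | b} with numbers a > b; its mean value is (a + b)/2, and mean value is additive over game sums: m(G1 + G2) = m(G1) + m(G2).
Mean of G1 = (25 + (10))/2 = 35/2 = 35/2
Mean of G2 = (5 + (-5))/2 = 0/2 = 0
Mean of G1 + G2 = 35/2 + 0 = 35/2

35/2


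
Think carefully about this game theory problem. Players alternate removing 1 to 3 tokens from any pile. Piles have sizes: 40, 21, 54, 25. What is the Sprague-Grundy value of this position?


Subtraction set: {1, 2, 3}
For this subtraction set, G(n) = n mod 4 (period = max + 1 = 4).
Pile 1 (size 40): G(40) = 40 mod 4 = 0
Pile 2 (size 21): G(21) = 21 mod 4 = 1
Pile 3 (size 54): G(54) = 54 mod 4 = 2
Pile 4 (size 25): G(25) = 25 mod 4 = 1
Total Grundy value = XOR of all: 0 XOR 1 XOR 2 XOR 1 = 2

2


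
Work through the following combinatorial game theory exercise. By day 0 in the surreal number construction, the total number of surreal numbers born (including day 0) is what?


Day 0: {|} = 0 is born. Count = 1.
Day n: the number of surreal numbers born by day n is 2^(n+1) - 1.
By day 0: 2^1 - 1 = 1
By day 0: 1 surreal numbers.

1


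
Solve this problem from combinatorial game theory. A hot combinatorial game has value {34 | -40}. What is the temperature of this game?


The game is {34 | -40}, a switch {a | b} with numbers a > b.
Cooling {a | b} by t gives {a - t | b + t}, which stops being hot when a - t = b + t, i.e. at t = (a - b)/2. So the temperature of a switch is (a - b)/2.
Temperature = (Left option - Right option) / 2
= (34 - (-40)) / 2
= 74 / 2
= 37

37


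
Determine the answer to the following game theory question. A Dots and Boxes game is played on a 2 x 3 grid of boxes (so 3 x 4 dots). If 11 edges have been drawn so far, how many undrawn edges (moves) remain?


Grid: 2 x 3 boxes, i.e. 3 rows and 4 columns of dots.
Horizontal edges: (rows + 1) * cols = 3 * 3 = 9
Vertical edges: rows * (cols + 1) = 2 * 4 = 8
Total edges: 9 + 8 = 17
Edges drawn: 11
Remaining: 17 - 11 = 6

6


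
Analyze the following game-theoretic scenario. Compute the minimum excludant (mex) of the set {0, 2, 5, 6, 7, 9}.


Set = {0, 2, 5, 6, 7, 9}
0 is in the set.
1 is NOT in the set. This is the mex.
mex = 1

1


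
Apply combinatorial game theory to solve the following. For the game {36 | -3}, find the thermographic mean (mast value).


Game = {36 | -3}, a switch {a | b} with numbers a > b.
Its thermograph has left wall a - t and right wall b + t, which meet at t = (a - b)/2, where both equal (a + b)/2. So the mast (mean value) is at (a + b)/2.
Mean = (36 + (-3))/2 = 33/2 = 33/2

33/2


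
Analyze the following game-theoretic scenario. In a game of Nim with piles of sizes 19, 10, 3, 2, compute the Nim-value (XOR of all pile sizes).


We need the XOR (exclusive or) of all pile sizes.
After XOR-ing pile 1 (size 19): 0 XOR 19 = 19
After XOR-ing pile 2 (size 10): 19 XOR 10 = 25
After XOR-ing pile 3 (size 3): 25 XOR 3 = 26
After XOR-ing pile 4 (size 2): 26 XOR 2 = 24
The Nim-value of this position is 24.

24


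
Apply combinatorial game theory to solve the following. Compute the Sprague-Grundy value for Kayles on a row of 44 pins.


Kayles: a move removes 1 or 2 adjacent pins from a contiguous row.
Removing pins from a row of k leaves two independent rows (a, b) with a + b = k - 1 (one pin) or a + b = k - 2 (two pins); an end removal gives a = 0.
By Sprague-Grundy, G(k) = mex{ G(a) XOR G(b) } over all these splits. G(0) = 0.
G(1): splits (0,0):0^0=0 -> mex({0}) = 1
G(2): splits (0,1):0^1=1 (0,0):0^0=0 -> mex({0, 1}) = 2
G(3): splits (0,2):0^2=2 (1,1):1^1=0 (0,1):0^1=1 -> mex({0, 1, 2}) = 3
G(4): splits (0,3):0^3=3 (1,2):1^2=3 (0,2):0^2=2 (1,1):1^1=0 -> mex({0, 2, 3}) = 1
G(5): splits (0,4):0^1=1 (1,3):1^3=2 (2,2):2^2=0 (0,3):0^3=3 (1,2):1^2=3 -> mex({0, 1, 2, 3}) = 4
G(6) = mex({0, 1, 2, 4}) = 3
G(7) = mex({0, 1, 3, 4, 5}) = 2
G(8) = mex({0, 2, 3, 5, 6}) = 1
G(9) = mex({0, 1, 2, 3, 6, 7}) = 4
G(10) = mex({0, 1, 3, 4, 5, 7}) = 2
G(11) = mex({0, 1, 2, 3, 4, 5}) = 6
G(12) = mex({0, 1, 2, 3, 5, 6, 7}) = 4
G(13) = mex({0, 2, 3, 4, 6, 7}) = 1
G(14) = mex({0, 1, 4, 5, 6, 7}) = 2
G(15) = mex({0, 1, 2, 3, 4, 5, 6}) = 7
G(16) = mex({0, 2, 3, 5, 6, 7}) = 1
G(17) = mex({0, 1, 2, 3, 5, 6, 7}) = 4
G(18) = mex({0, 1, 2, 4, 5, 6}) = 3
G(19) = mex({0, 1, 3, 4, 5, 7}) = 2
G(20) = mex({0, 2, 3, 4, 5, 6, 7}) = 1
G(21) = mex({0, 1, 2, 3, 5, 6, 7}) = 4
G(22) = mex({0, 1, 2, 3, 4, 5, 7}) = 6
G(23) = mex({0, 1, 2, 3, 4, 5, 6}) = 7
G(24) = mex({0, 1, 2, 3, 5, 6, 7}) = 4
G(25) = mex({0, 2, 3, 4, 6, 7}) = 1
G(26) = mex({0, 1, 3, 4, 5, 6, 7}) = 2
G(27) = mex({0, 1, 2, 3, 4, 5, 6, 7}) = 8
G(28) = mex({0, 1, 2, 3, 4, 6, 7, 8}) = 5
G(29) = mex({0, 1, 2, 3, 5, 6, 7, 8, 9}) = 4
G(30) = mex({0, 1, 2, 3, 4, 5, 6, 9, 10}) = 7
G(31) = mex({0, 1, 3, 4, 5, 7, 10, 11}) = 2
G(32) = mex({0, 2, 3, 4, 5, 6, 7, 9, 11}) = 1
G(33) = mex({0, 1, 2, 3, 4, 5, 6, 7, 9, 12}) = 8
G(34) = mex({0, 1, 2, 3, 4, 5, 7, 8, 11, 12}) = 6
G(35) = mex({0, 1, 2, 3, 4, 5, 6, 8, 9, 10, 11}) = 7
G(36) = mex({0, 1, 2, 3, 5, 6, 7, 9, 10}) = 4
G(37) = mex({0, 2, 3, 4, 6, 7, 9, 10, 11, 12}) = 1
G(38) = mex({0, 1, 3, 4, 5, 6, 7, 9, 10, 11, 12}) = 2
G(39) = mex({0, 1, 2, 4, 5, 6, 7, 9, 10, 12, 14}) = 3
G(40) = mex({0, 2, 3, 4, 6, 7, 11, 12, 14}) = 1
G(41) = mex({0, 1, 2, 3, 5, 6, 7, 9, 10, 11, 12}) = 4
G(42) = mex({0, 1, 2, 3, 4, 5, 6, 9, 10}) = 7
G(43) = mex({0, 1, 3, 4, 5, 7, 9, 10, 12, 15}) = 2
G(44) = mex({0, 2, 3, 4, 5, 6, 7, 9, 10, 12, 15}) = 1
Therefore G(44) = 1.

1


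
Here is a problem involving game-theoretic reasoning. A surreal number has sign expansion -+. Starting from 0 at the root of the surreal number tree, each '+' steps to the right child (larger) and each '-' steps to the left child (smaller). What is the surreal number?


Sign expansion: -+
Rule: track bounds (lo, hi), initially (-inf, +inf). On '+', the current value becomes lo and we move to the simplest number in (value, hi): value + 1 if hi = +inf, otherwise the midpoint (value + hi)/2. On '-', the current value becomes hi and we move to value - 1 if lo = -inf, otherwise the midpoint (lo + value)/2.
Start at 0.
Step 1: sign = -, move left. Bounds: (-inf, 0). Value = -1
Step 2: sign = +, move right. Bounds: (-1, 0). Value = -1/2
The surreal number with sign expansion -+ is -1/2.

-1/2


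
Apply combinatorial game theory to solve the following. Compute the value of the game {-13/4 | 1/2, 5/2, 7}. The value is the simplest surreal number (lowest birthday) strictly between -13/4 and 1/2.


Left options: {-13/4}, max = -13/4
Right options: {1/2, 5/2, 7}, min = 1/2
All options are numbers and max(Left) < min(Right), so by the simplicity theorem the value is the simplest (earliest-born) number strictly between -13/4 and 1/2.
Integers -3 through 0 all lie strictly between -13/4 and 1/2.
Among integers, the simplest (lowest birthday = smallest |n|; 0 is born on day 0, +-n on day n) is 0.
No non-integer in the interval can be simpler: if x is a non-integer in the interval, then floor(x) or ceil(x) also lies in the interval (the interval contains an integer), and both are proper prefixes of x's sign expansion, i.e. born earlier. So the game value is 0.
Game value = 0

0


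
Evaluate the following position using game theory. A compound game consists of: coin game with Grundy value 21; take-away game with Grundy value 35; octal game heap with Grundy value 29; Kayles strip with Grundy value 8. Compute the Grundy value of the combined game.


By the Sprague-Grundy theorem, the Grundy value of a sum of games is the XOR of individual Grundy values.
coin game: Grundy value = 21. Running XOR: 0 XOR 21 = 21
take-away game: Grundy value = 35. Running XOR: 21 XOR 35 = 54
octal game heap: Grundy value = 29. Running XOR: 54 XOR 29 = 43
Kayles strip: Grundy value = 8. Running XOR: 43 XOR 8 = 35
The combined Grundy value is 35.

35


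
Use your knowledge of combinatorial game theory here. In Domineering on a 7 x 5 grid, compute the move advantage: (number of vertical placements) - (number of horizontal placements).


Board is 7 x 5 (rows x cols).
Left (vertical) placements: (rows-1) * cols = 6 * 5 = 30
Right (horizontal) placements: rows * (cols-1) = 7 * 4 = 28
Advantage = Left - Right = 30 - 28 = 2

2


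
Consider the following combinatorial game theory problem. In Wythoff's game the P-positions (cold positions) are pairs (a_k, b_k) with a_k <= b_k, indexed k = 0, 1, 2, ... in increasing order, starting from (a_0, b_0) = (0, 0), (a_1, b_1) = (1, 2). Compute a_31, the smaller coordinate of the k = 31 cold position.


By Wythoff's theorem, a_k = floor(k * phi) and b_k = floor(k * phi^2) = a_k + k, where phi = (1 + sqrt(5))/2 is the golden ratio.
phi = (1 + sqrt(5))/2 = 1.618034
k = 31
k * phi = 31 * 1.618034 = 50.159054
a_31 = floor(k * phi) = 50

50


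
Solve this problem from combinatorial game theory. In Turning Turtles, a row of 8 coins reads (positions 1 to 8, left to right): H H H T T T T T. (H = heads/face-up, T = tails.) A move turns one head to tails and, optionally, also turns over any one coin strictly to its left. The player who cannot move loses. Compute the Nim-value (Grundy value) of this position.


Coins: H H H T T T T T
Key fact: a single head at position k behaves exactly like a Nim heap of size k (turning it to T and optionally flipping a coin at j < k corresponds to moving the heap from k to j, or to 0), and heads combine as a disjunctive sum (two heads at the same place would cancel, matching j XOR j = 0). So the Nim-value is the XOR of the 1-indexed positions of the heads.
Face-up positions (1-indexed): [1, 2, 3]
XOR 0 with 1: 0 XOR 1 = 1
XOR 1 with 2: 1 XOR 2 = 3
XOR 3 with 3: 3 XOR 3 = 0
Nim-value = 0

0


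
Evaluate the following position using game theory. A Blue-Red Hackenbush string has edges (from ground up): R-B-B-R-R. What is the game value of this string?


Edges (from ground): R-B-B-R-R
By Berlekamp's sign-expansion rule, a Blue-Red Hackenbush stalk has the value of the surreal number whose sign sequence is the edge sequence with B -> + and R -> -.
Sign sequence: -++--
Trace the sign expansion in the surreal number tree, starting from 0:
Edge 1: R (sign -) -> bounds (-inf, 0), value = -1
Edge 2: B (sign +) -> bounds (-1, 0), value = -1/2
Edge 3: B (sign +) -> bounds (-1/2, 0), value = -1/4
Edge 4: R (sign -) -> bounds (-1/2, -1/4), value = -3/8
Edge 5: R (sign -) -> bounds (-1/2, -3/8), value = -7/16
Game value = -7/16

-7/16


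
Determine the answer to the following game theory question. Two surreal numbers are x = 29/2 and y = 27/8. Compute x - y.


x = 29/2, y = 27/8
Converting to common denominator: 8
x = 116/8, y = 27/8
x - y = 29/2 - 27/8 = 89/8

89/8


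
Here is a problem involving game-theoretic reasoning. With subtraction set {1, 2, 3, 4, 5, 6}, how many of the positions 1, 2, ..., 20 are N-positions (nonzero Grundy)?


Subtraction set S = {1, 2, 3, 4, 5, 6}, so G(n) = n mod 7.
G(n) = 0 when n is a multiple of 7.
Multiples of 7 in [1, 20]: 2
N-positions (nonzero Grundy) = 20 - 2 = 18

18


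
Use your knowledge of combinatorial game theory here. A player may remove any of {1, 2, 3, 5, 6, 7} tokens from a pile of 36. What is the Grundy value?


The subtraction set is S = {1, 2, 3, 5, 6, 7}.
G(k) = mex{ G(k - s) : s in S, s <= k }. We compute iteratively: G(0) = 0.
G(1) = mex({0}) = 1
G(2) = mex({0, 1}) = 2
G(3) = mex({0, 1, 2}) = 3
G(4) = mex({1, 2, 3}) = 0
G(5) = mex({0, 2, 3}) = 1
G(6) = mex({0, 1, 3}) = 2
G(7) = mex({0, 1, 2}) = 3
G(8) = mex({1, 2, 3}) = 0
G(9) = mex({0, 2, 3}) = 1
G(10) = mex({0, 1, 3}) = 2
Observe that G(4)..G(10) = 0, 1, 2, 3, 0, 1, 2 repeats G(0)..G(6) = 0, 1, 2, 3, 0, 1, 2.
For k >= max(S) = 7, G(k) is determined by the previous 7 values G(k-7)..G(k-1); a window of 7 consecutive values has recurred shifted by 4, so by induction G(k + 4) = G(k) for all k >= 0: the sequence is periodic from the start with period 4.
One period: G(0..3) = 0, 1, 2, 3.
36 mod 4 = 0, so G(36) = G(0) = 0.

0


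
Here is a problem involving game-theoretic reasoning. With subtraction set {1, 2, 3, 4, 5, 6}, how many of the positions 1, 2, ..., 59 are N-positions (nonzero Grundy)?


Subtraction set S = {1, 2, 3, 4, 5, 6}, so G(n) = n mod 7.
G(n) = 0 when n is a multiple of 7.
Multiples of 7 in [1, 59]: 8
N-positions (nonzero Grundy) = 59 - 8 = 51

51


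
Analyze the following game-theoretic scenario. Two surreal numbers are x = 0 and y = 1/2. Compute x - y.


x = 0, y = 1/2
Converting to common denominator: 2
x = 0/2, y = 1/2
x - y = 0 - 1/2 = -1/2

-1/2


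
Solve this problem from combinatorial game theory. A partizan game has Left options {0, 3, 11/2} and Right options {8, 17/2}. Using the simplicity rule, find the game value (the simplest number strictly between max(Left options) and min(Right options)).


Left options: {0, 3, 11/2}, max = 11/2
Right options: {8, 17/2}, min = 8
All options are numbers and max(Left) < min(Right), so by the simplicity theorem the value is the simplest (earliest-born) number strictly between 11/2 and 8.
Integers 6 through 7 all lie strictly between 11/2 and 8.
Among integers, the simplest (lowest birthday = smallest |n|; 0 is born on day 0, +-n on day n) is 6.
No non-integer in the interval can be simpler: if x is a non-integer in the interval, then floor(x) or ceil(x) also lies in the interval (the interval contains an integer), and both are proper prefixes of x's sign expansion, i.e. born earlier. So the game value is 6.
Game value = 6

6


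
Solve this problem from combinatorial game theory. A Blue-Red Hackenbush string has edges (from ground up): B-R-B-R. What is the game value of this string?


Edges (from ground): B-R-B-R
By Berlekamp's sign-expansion rule, a Blue-Red Hackenbush stalk has the value of the surreal number whose sign sequence is the edge sequence with B -> + and R -> -.
Sign sequence: +-+-
Trace the sign expansion in the surreal number tree, starting from 0:
Edge 1: B (sign +) -> bounds (0, +inf), value = 1
Edge 2: R (sign -) -> bounds (0, 1), value = 1/2
Edge 3: B (sign +) -> bounds (1/2, 1), value = 3/4
Edge 4: R (sign -) -> bounds (1/2, 3/4), value = 5/8
Game value = 5/8

5/8


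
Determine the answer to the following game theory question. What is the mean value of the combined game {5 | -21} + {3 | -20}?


G1 = {5 | -21}, G2 = {3 | -20}
Each is a switch {a | b} with numbers a > b; its mean value is (a + b)/2, and mean value is additive over game sums: m(G1 + G2) = m(G1) + m(G2).
Mean of G1 = (5 + (-21))/2 = -16/2 = -8
Mean of G2 = (3 + (-20))/2 = -17/2 = -17/2
Mean of G1 + G2 = -8 + -17/2 = -33/2

-33/2


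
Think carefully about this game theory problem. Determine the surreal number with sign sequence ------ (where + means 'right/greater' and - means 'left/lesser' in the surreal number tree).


Sign expansion: ------
Rule: track bounds (lo, hi), initially (-inf, +inf). On '+', the current value becomes lo and we move to the simplest number in (value, hi): value + 1 if hi = +inf, otherwise the midpoint (value + hi)/2. On '-', the current value becomes hi and we move to value - 1 if lo = -inf, otherwise the midpoint (lo + value)/2.
Start at 0.
Step 1: sign = -, move left. Bounds: (-inf, 0). Value = -1
Step 2: sign = -, move left. Bounds: (-inf, -1). Value = -2
Step 3: sign = -, move left. Bounds: (-inf, -2). Value = -3
Step 4: sign = -, move left. Bounds: (-inf, -3). Value = -4
Step 5: sign = -, move left. Bounds: (-inf, -4). Value = -5
Step 6: sign = -, move left. Bounds: (-inf, -5). Value = -6
The surreal number with sign expansion ------ is -6.

-6


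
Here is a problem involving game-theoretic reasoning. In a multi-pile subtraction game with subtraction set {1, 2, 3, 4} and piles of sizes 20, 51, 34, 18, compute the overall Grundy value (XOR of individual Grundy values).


Subtraction set: {1, 2, 3, 4}
For this subtraction set, G(n) = n mod 5 (period = max + 1 = 5).
Pile 1 (size 20): G(20) = 20 mod 5 = 0
Pile 2 (size 51): G(51) = 51 mod 5 = 1
Pile 3 (size 34): G(34) = 34 mod 5 = 4
Pile 4 (size 18): G(18) = 18 mod 5 = 3
Total Grundy value = XOR of all: 0 XOR 1 XOR 4 XOR 3 = 6

6


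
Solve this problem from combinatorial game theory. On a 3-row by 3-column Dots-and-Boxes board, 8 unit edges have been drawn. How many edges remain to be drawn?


Grid: 3 x 3 boxes, i.e. 4 rows and 4 columns of dots.
Horizontal edges: (rows + 1) * cols = 4 * 3 = 12
Vertical edges: rows * (cols + 1) = 3 * 4 = 12
Total edges: 12 + 12 = 24
Edges drawn: 8
Remaining: 24 - 8 = 16

16


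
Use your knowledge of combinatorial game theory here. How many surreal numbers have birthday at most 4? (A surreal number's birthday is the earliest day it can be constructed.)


Day 0: {|} = 0 is born. Count = 1.
Day n: the number of surreal numbers born by day n is 2^(n+1) - 1.
By day 0: 2^1 - 1 = 1
By day 1: 2^2 - 1 = 3
By day 2: 2^3 - 1 = 7
By day 3: 2^4 - 1 = 15
By day 4: 2^5 - 1 = 31
By day 4: 31 surreal numbers.

31


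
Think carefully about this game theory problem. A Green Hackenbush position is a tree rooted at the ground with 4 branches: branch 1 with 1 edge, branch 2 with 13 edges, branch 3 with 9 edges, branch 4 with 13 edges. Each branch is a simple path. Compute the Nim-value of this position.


The tree has 4 branches from the ground vertex.
In Green Hackenbush, the Nim-value of a simple path of length k is k.
Branch 1: length 1, Nim-value = 1
Branch 2: length 13, Nim-value = 13
Branch 3: length 9, Nim-value = 9
Branch 4: length 13, Nim-value = 13
Total Nim-value = XOR of all branch values:
0 XOR 1 = 1
1 XOR 13 = 12
12 XOR 9 = 5
5 XOR 13 = 8
Nim-value of the tree = 8

8


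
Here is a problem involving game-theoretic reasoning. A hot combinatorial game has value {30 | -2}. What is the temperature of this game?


The game is {30 | -2}, a switch {a | b} with numbers a > b.
Cooling {a | b} by t gives {a - t | b + t}, which stops being hot when a - t = b + t, i.e. at t = (a - b)/2. So the temperature of a switch is (a - b)/2.
Temperature = (Left option - Right option) / 2
= (30 - (-2)) / 2
= 32 / 2
= 16

16


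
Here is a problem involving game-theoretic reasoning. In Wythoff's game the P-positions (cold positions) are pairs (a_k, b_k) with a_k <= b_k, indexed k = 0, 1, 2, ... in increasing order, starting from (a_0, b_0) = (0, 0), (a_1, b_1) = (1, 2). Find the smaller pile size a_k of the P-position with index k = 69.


By Wythoff's theorem, a_k = floor(k * phi) and b_k = floor(k * phi^2) = a_k + k, where phi = (1 + sqrt(5))/2 is the golden ratio.
phi = (1 + sqrt(5))/2 = 1.618034
k = 69
k * phi = 69 * 1.618034 = 111.644345
a_69 = floor(k * phi) = 111

111


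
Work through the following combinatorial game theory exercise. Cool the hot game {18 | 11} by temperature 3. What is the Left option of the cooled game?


Original game: {18 | 11} (a switch {a | b} with a > b).
Cooling by t (for t below the temperature (a - b)/2 = 7/2) taxes each move by t: {a | b} cooled by t is {a - t | b + t}.
Cooling amount: t = 3
Cooled Left option: 18 - 3 = 15
Cooled Right option: 11 + 3 = 14
Cooled game: {15 | 14}
Left option = 15

15


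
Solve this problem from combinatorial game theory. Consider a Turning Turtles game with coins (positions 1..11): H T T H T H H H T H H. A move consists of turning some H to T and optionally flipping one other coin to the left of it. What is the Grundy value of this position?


Coins: H T T H T H H H T H H
Key fact: a single head at position k behaves exactly like a Nim heap of size k (turning it to T and optionally flipping a coin at j < k corresponds to moving the heap from k to j, or to 0), and heads combine as a disjunctive sum (two heads at the same place would cancel, matching j XOR j = 0). So the Nim-value is the XOR of the 1-indexed positions of the heads.
Face-up positions (1-indexed): [1, 4, 6, 7, 8, 10, 11]
XOR 0 with 1: 0 XOR 1 = 1
XOR 1 with 4: 1 XOR 4 = 5
XOR 5 with 6: 5 XOR 6 = 3
XOR 3 with 7: 3 XOR 7 = 4
XOR 4 with 8: 4 XOR 8 = 12
XOR 12 with 10: 12 XOR 10 = 6
XOR 6 with 11: 6 XOR 11 = 13
Nim-value = 13

13


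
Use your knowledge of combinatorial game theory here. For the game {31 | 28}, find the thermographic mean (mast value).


Game = {31 | 28}, a switch {a | b} with numbers a > b.
Its thermograph has left wall a - t and right wall b + t, which meet at t = (a - b)/2, where both equal (a + b)/2. So the mast (mean value) is at (a + b)/2.
Mean = (31 + (28))/2 = 59/2 = 59/2

59/2


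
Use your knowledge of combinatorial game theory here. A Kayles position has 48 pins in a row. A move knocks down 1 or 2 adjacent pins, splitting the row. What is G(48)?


Kayles: a move removes 1 or 2 adjacent pins from a contiguous row.
Removing pins from a row of k leaves two independent rows (a, b) with a + b = k - 1 (one pin) or a + b = k - 2 (two pins); an end removal gives a = 0.
By Sprague-Grundy, G(k) = mex{ G(a) XOR G(b) } over all these splits. G(0) = 0.
G(1): splits (0,0):0^0=0 -> mex({0}) = 1
G(2): splits (0,1):0^1=1 (0,0):0^0=0 -> mex({0, 1}) = 2
G(3): splits (0,2):0^2=2 (1,1):1^1=0 (0,1):0^1=1 -> mex({0, 1, 2}) = 3
G(4): splits (0,3):0^3=3 (1,2):1^2=3 (0,2):0^2=2 (1,1):1^1=0 -> mex({0, 2, 3}) = 1
G(5): splits (0,4):0^1=1 (1,3):1^3=2 (2,2):2^2=0 (0,3):0^3=3 (1,2):1^2=3 -> mex({0, 1, 2, 3}) = 4
G(6) = mex({0, 1, 2, 4}) = 3
G(7) = mex({0, 1, 3, 4, 5}) = 2
G(8) = mex({0, 2, 3, 5, 6}) = 1
G(9) = mex({0, 1, 2, 3, 6, 7}) = 4
G(10) = mex({0, 1, 3, 4, 5, 7}) = 2
G(11) = mex({0, 1, 2, 3, 4, 5}) = 6
G(12) = mex({0, 1, 2, 3, 5, 6, 7}) = 4
G(13) = mex({0, 2, 3, 4, 6, 7}) = 1
G(14) = mex({0, 1, 4, 5, 6, 7}) = 2
G(15) = mex({0, 1, 2, 3, 4, 5, 6}) = 7
G(16) = mex({0, 2, 3, 5, 6, 7}) = 1
G(17) = mex({0, 1, 2, 3, 5, 6, 7}) = 4
G(18) = mex({0, 1, 2, 4, 5, 6}) = 3
G(19) = mex({0, 1, 3, 4, 5, 7}) = 2
G(20) = mex({0, 2, 3, 4, 5, 6, 7}) = 1
G(21) = mex({0, 1, 2, 3, 5, 6, 7}) = 4
G(22) = mex({0, 1, 2, 3, 4, 5, 7}) = 6
G(23) = mex({0, 1, 2, 3, 4, 5, 6}) = 7
G(24) = mex({0, 1, 2, 3, 5, 6, 7}) = 4
G(25) = mex({0, 2, 3, 4, 6, 7}) = 1
G(26) = mex({0, 1, 3, 4, 5, 6, 7}) = 2
G(27) = mex({0, 1, 2, 3, 4, 5, 6, 7}) = 8
G(28) = mex({0, 1, 2, 3, 4, 6, 7, 8}) = 5
G(29) = mex({0, 1, 2, 3, 5, 6, 7, 8, 9}) = 4
G(30) = mex({0, 1, 2, 3, 4, 5, 6, 9, 10}) = 7
G(31) = mex({0, 1, 3, 4, 5, 7, 10, 11}) = 2
G(32) = mex({0, 2, 3, 4, 5, 6, 7, 9, 11}) = 1
G(33) = mex({0, 1, 2, 3, 4, 5, 6, 7, 9, 12}) = 8
G(34) = mex({0, 1, 2, 3, 4, 5, 7, 8, 11, 12}) = 6
G(35) = mex({0, 1, 2, 3, 4, 5, 6, 8, 9, 10, 11}) = 7
G(36) = mex({0, 1, 2, 3, 5, 6, 7, 9, 10}) = 4
G(37) = mex({0, 2, 3, 4, 6, 7, 9, 10, 11, 12}) = 1
G(38) = mex({0, 1, 3, 4, 5, 6, 7, 9, 10, 11, 12}) = 2
G(39) = mex({0, 1, 2, 4, 5, 6, 7, 9, 10, 12, 14}) = 3
G(40) = mex({0, 2, 3, 4, 6, 7, 11, 12, 14}) = 1
G(41) = mex({0, 1, 2, 3, 5, 6, 7, 9, 10, 11, 12}) = 4
G(42) = mex({0, 1, 2, 3, 4, 5, 6, 9, 10}) = 7
G(43) = mex({0, 1, 3, 4, 5, 7, 9, 10, 12, 15}) = 2
G(44) = mex({0, 2, 3, 4, 5, 6, 7, 9, 10, 12, 15}) = 1
G(45) = mex({0, 1, 2, 3, 4, 5, 6, 7, 9, 10, 12, 14}) = 8
G(46) = mex({0, 1, 3, 4, 5, 7, 8, 11, 12, 14}) = 2
G(47) = mex({0, 1, 2, 3, 4, 5, 6, 8, 9, 10, 11, 12}) = 7
G(48) = mex({0, 1, 2, 3, 5, 6, 7, 9, 10}) = 4
Therefore G(48) = 4.

4


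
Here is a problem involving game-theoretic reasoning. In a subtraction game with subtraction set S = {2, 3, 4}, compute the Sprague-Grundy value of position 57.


The subtraction set is S = {2, 3, 4}.
G(k) = mex{ G(k - s) : s in S, s <= k }. We compute iteratively: G(0) = 0.
G(1) = mex({}) = 0
G(2) = mex({0}) = 1
G(3) = mex({0}) = 1
G(4) = mex({0, 1}) = 2
G(5) = mex({0, 1}) = 2
G(6) = mex({1, 2}) = 0
G(7) = mex({1, 2}) = 0
G(8) = mex({0, 2}) = 1
G(9) = mex({0, 2}) = 1
Observe that G(6)..G(9) = 0, 0, 1, 1 repeats G(0)..G(3) = 0, 0, 1, 1.
For k >= max(S) = 4, G(k) is determined by the previous 4 values G(k-4)..G(k-1); a window of 4 consecutive values has recurred shifted by 6, so by induction G(k + 6) = G(k) for all k >= 0: the sequence is periodic from the start with period 6.
One period: G(0..5) = 0, 0, 1, 1, 2, 2.
57 mod 6 = 3, so G(57) = G(3) = 1.

1


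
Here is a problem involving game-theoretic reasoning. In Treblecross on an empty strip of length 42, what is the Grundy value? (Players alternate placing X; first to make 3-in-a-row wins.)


Treblecross: place X on empty cells; 3-in-a-row wins.
Playing within two cells of an existing X lets the opponent win at once, so sensible play treats the cells i-2..i+2 around each X as dead. The player left with no safe cell loses, so this is a normal-play take-away game on strips of safe cells.
Placing X at cell i (0-indexed) of a strip of k safe cells leaves independent strips of sizes max(0, i-2) and max(0, k-i-3). Hence G(k) = mex{ G(max(0,i-2)) XOR G(max(0,k-i-3)) : 0 <= i < k }, with G(0) = 0.
G(1): splits (0,0):0^0=0 -> mex({0}) = 1
G(2): splits (0,0):0^0=0 -> mex({0}) = 1
G(3): splits (0,0):0^0=0 -> mex({0}) = 1
G(4): splits (0,1):0^1=1 (0,0):0^0=0 -> mex({0, 1}) = 2
G(5): splits (0,2):0^1=1 (0,1):0^1=1 (0,0):0^0=0 -> mex({0, 1}) = 2
G(6) = mex({1}) = 0
G(7) = mex({0, 1, 2}) = 3
G(8) = mex({0, 1, 2}) = 3
G(9) = mex({0, 2}) = 1
G(10) = mex({0, 2, 3}) = 1
G(11) = mex({0, 3}) = 1
G(12) = mex({1, 3}) = 0
G(13) = mex({0, 1, 2, 3}) = 4
G(14) = mex({0, 1, 2}) = 3
G(15) = mex({0, 1, 2}) = 3
G(16) = mex({0, 1, 2, 4}) = 3
G(17) = mex({0, 1, 3, 4}) = 2
G(18) = mex({0, 1, 3, 4}) = 2
G(19) = mex({0, 1, 3, 5}) = 2
G(20) = mex({0, 1, 2, 3, 5}) = 4
G(21) = mex({0, 1, 2, 3, 5}) = 4
G(22) = mex({1, 2, 6}) = 0
G(23) = mex({0, 1, 2, 3, 4, 6}) = 5
G(24) = mex({0, 1, 2, 3, 4}) = 5
G(25) = mex({0, 1, 3, 4, 7}) = 2
G(26) = mex({0, 1, 3, 4, 5, 7}) = 2
G(27) = mex({0, 1, 3, 5}) = 2
G(28) = mex({0, 1, 2, 5}) = 3
G(29) = mex({0, 1, 2, 4, 5, 6}) = 3
G(30) = mex({1, 2, 4, 6}) = 0
G(31) = mex({0, 1, 2, 3, 4, 6}) = 5
G(32) = mex({1, 2, 3, 4, 7}) = 0
G(33) = mex({0, 3, 7}) = 1
G(34) = mex({0, 2, 3, 5, 7}) = 1
G(35) = mex({0, 2, 3, 5, 6}) = 1
G(36) = mex({0, 1, 2, 5, 6}) = 3
G(37) = mex({0, 1, 2, 4, 5, 6}) = 3
G(38) = mex({0, 1, 2, 4}) = 3
G(39) = mex({0, 1, 2, 3, 4, 7}) = 5
G(40) = mex({0, 1, 2, 3, 4, 5, 7}) = 6
G(41) = mex({0, 1, 2, 3, 5, 7}) = 4
G(42) = mex({0, 1, 2, 3, 5, 6, 7}) = 4
Therefore G(42) = 4.

4


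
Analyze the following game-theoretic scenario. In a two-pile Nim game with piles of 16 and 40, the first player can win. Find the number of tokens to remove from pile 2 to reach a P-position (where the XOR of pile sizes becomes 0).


Piles: 16 and 40
Current XOR: 16 XOR 40 = 56 (non-zero, so this is an N-position).
To make the XOR zero, we need to find a move that balances the piles.
For pile 2 (size 40): target = 40 XOR 56 = 16
We reduce pile 2 from 40 to 16.
Tokens removed: 40 - 16 = 24
Verification: 16 XOR 16 = 0

24


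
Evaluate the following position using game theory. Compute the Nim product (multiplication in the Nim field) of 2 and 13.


Nim multiplication is bilinear over XOR: (u XOR v) * w = (u*w) XOR (v*w).
So we split each operand into its bit components and XOR the pairwise Nim products.
2 = 2 (as XOR of powers of 2).
13 = 1 + 4 + 8 (as XOR of powers of 2).
Using the standard Nim-product table on single bits:
  2*2 = 3,   2*4 = 8,   2*8 = 12,
  4*4 = 6,   4*8 = 11,  8*8 = 13,
and  1*x = x (identity), k*l = l*k (commutative).
Pairwise Nim products:
  2 * 1 = 2
  2 * 4 = 8
  2 * 8 = 12
XOR them: 2 XOR 8 XOR 12 = 6.
Result: 2 * 13 = 6 (in Nim).

6


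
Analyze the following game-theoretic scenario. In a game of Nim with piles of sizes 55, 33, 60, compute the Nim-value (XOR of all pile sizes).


We need the XOR (exclusive or) of all pile sizes.
After XOR-ing pile 1 (size 55): 0 XOR 55 = 55
After XOR-ing pile 2 (size 33): 55 XOR 33 = 22
After XOR-ing pile 3 (size 60): 22 XOR 60 = 42
The Nim-value of this position is 42.

42


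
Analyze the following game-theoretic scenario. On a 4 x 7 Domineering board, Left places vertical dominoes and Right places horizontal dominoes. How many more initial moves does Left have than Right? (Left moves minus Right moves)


Board is 4 x 7 (rows x cols).
Left (vertical) placements: (rows-1) * cols = 3 * 7 = 21
Right (horizontal) placements: rows * (cols-1) = 4 * 6 = 24
Advantage = Left - Right = 21 - 24 = -3

-3


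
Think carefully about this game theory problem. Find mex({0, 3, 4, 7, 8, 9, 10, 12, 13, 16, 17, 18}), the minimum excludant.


Set = {0, 3, 4, 7, 8, 9, 10, 12, 13, 16, 17, 18}
0 is in the set.
1 is NOT in the set. This is the mex.
mex = 1

1


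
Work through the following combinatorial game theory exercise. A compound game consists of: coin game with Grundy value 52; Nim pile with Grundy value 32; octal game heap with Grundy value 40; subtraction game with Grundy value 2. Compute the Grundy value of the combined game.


By the Sprague-Grundy theorem, the Grundy value of a sum of games is the XOR of individual Grundy values.
coin game: Grundy value = 52. Running XOR: 0 XOR 52 = 52
Nim pile: Grundy value = 32. Running XOR: 52 XOR 32 = 20
octal game heap: Grundy value = 40. Running XOR: 20 XOR 40 = 60
subtraction game: Grundy value = 2. Running XOR: 60 XOR 2 = 62
The combined Grundy value is 62.

62


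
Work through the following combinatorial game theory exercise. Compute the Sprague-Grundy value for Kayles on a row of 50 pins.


Kayles: a move removes 1 or 2 adjacent pins from a contiguous row.
Removing pins from a row of k leaves two independent rows (a, b) with a + b = k - 1 (one pin) or a + b = k - 2 (two pins); an end removal gives a = 0.
By Sprague-Grundy, G(k) = mex{ G(a) XOR G(b) } over all these splits. G(0) = 0.
G(1): splits (0,0):0^0=0 -> mex({0}) = 1
G(2): splits (0,1):0^1=1 (0,0):0^0=0 -> mex({0, 1}) = 2
G(3): splits (0,2):0^2=2 (1,1):1^1=0 (0,1):0^1=1 -> mex({0, 1, 2}) = 3
G(4): splits (0,3):0^3=3 (1,2):1^2=3 (0,2):0^2=2 (1,1):1^1=0 -> mex({0, 2, 3}) = 1
G(5): splits (0,4):0^1=1 (1,3):1^3=2 (2,2):2^2=0 (0,3):0^3=3 (1,2):1^2=3 -> mex({0, 1, 2, 3}) = 4
G(6) = mex({0, 1, 2, 4}) = 3
G(7) = mex({0, 1, 3, 4, 5}) = 2
G(8) = mex({0, 2, 3, 5, 6}) = 1
G(9) = mex({0, 1, 2, 3, 6, 7}) = 4
G(10) = mex({0, 1, 3, 4, 5, 7}) = 2
G(11) = mex({0, 1, 2, 3, 4, 5}) = 6
G(12) = mex({0, 1, 2, 3, 5, 6, 7}) = 4
G(13) = mex({0, 2, 3, 4, 6, 7}) = 1
G(14) = mex({0, 1, 4, 5, 6, 7}) = 2
G(15) = mex({0, 1, 2, 3, 4, 5, 6}) = 7
G(16) = mex({0, 2, 3, 5, 6, 7}) = 1
G(17) = mex({0, 1, 2, 3, 5, 6, 7}) = 4
G(18) = mex({0, 1, 2, 4, 5, 6}) = 3
G(19) = mex({0, 1, 3, 4, 5, 7}) = 2
G(20) = mex({0, 2, 3, 4, 5, 6, 7}) = 1
G(21) = mex({0, 1, 2, 3, 5, 6, 7}) = 4
G(22) = mex({0, 1, 2, 3, 4, 5, 7}) = 6
G(23) = mex({0, 1, 2, 3, 4, 5, 6}) = 7
G(24) = mex({0, 1, 2, 3, 5, 6, 7}) = 4
G(25) = mex({0, 2, 3, 4, 6, 7}) = 1
G(26) = mex({0, 1, 3, 4, 5, 6, 7}) = 2
G(27) = mex({0, 1, 2, 3, 4, 5, 6, 7}) = 8
G(28) = mex({0, 1, 2, 3, 4, 6, 7, 8}) = 5
G(29) = mex({0, 1, 2, 3, 5, 6, 7, 8, 9}) = 4
G(30) = mex({0, 1, 2, 3, 4, 5, 6, 9, 10}) = 7
G(31) = mex({0, 1, 3, 4, 5, 7, 10, 11}) = 2
G(32) = mex({0, 2, 3, 4, 5, 6, 7, 9, 11}) = 1
G(33) = mex({0, 1, 2, 3, 4, 5, 6, 7, 9, 12}) = 8
G(34) = mex({0, 1, 2, 3, 4, 5, 7, 8, 11, 12}) = 6
G(35) = mex({0, 1, 2, 3, 4, 5, 6, 8, 9, 10, 11}) = 7
G(36) = mex({0, 1, 2, 3, 5, 6, 7, 9, 10}) = 4
G(37) = mex({0, 2, 3, 4, 6, 7, 9, 10, 11, 12}) = 1
G(38) = mex({0, 1, 3, 4, 5, 6, 7, 9, 10, 11, 12}) = 2
G(39) = mex({0, 1, 2, 4, 5, 6, 7, 9, 10, 12, 14}) = 3
G(40) = mex({0, 2, 3, 4, 6, 7, 11, 12, 14}) = 1
G(41) = mex({0, 1, 2, 3, 5, 6, 7, 9, 10, 11, 12}) = 4
G(42) = mex({0, 1, 2, 3, 4, 5, 6, 9, 10}) = 7
G(43) = mex({0, 1, 3, 4, 5, 7, 9, 10, 12, 15}) = 2
G(44) = mex({0, 2, 3, 4, 5, 6, 7, 9, 10, 12, 15}) = 1
G(45) = mex({0, 1, 2, 3, 4, 5, 6, 7, 9, 10, 12, 14}) = 8
G(46) = mex({0, 1, 3, 4, 5, 7, 8, 11, 12, 14}) = 2
G(47) = mex({0, 1, 2, 3, 4, 5, 6, 8, 9, 10, 11, 12}) = 7
G(48) = mex({0, 1, 2, 3, 5, 6, 7, 9, 10}) = 4
G(49) = mex({0, 2, 3, 4, 6, 7, 9, 10, 11, 12, 15}) = 1
G(50) = mex({0, 1, 4, 5, 6, 7, 9, 11, 12, 14, 15}) = 2
Therefore G(50) = 2.

2


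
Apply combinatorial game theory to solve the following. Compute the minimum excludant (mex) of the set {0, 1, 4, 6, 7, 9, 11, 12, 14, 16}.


Set = {0, 1, 4, 6, 7, 9, 11, 12, 14, 16}
0 is in the set.
1 is in the set.
2 is NOT in the set. This is the mex.
mex = 2

2


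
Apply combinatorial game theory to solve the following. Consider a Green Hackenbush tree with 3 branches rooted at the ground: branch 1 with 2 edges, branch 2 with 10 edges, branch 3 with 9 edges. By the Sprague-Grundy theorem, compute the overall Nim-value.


The tree has 3 branches from the ground vertex.
In Green Hackenbush, the Nim-value of a simple path of length k is k.
Branch 1: length 2, Nim-value = 2
Branch 2: length 10, Nim-value = 10
Branch 3: length 9, Nim-value = 9
Total Nim-value = XOR of all branch values:
0 XOR 2 = 2
2 XOR 10 = 8
8 XOR 9 = 1
Nim-value of the tree = 1

1


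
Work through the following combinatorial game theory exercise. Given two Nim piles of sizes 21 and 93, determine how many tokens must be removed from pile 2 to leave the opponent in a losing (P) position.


Piles: 21 and 93
Current XOR: 21 XOR 93 = 72 (non-zero, so this is an N-position).
To make the XOR zero, we need to find a move that balances the piles.
For pile 2 (size 93): target = 93 XOR 72 = 21
We reduce pile 2 from 93 to 21.
Tokens removed: 93 - 21 = 72
Verification: 21 XOR 21 = 0

72


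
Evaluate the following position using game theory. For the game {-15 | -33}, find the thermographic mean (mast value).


Game = {-15 | -33}, a switch {a | b} with numbers a > b.
Its thermograph has left wall a - t and right wall b + t, which meet at t = (a - b)/2, where both equal (a + b)/2. So the mast (mean value) is at (a + b)/2.
Mean = (-15 + (-33))/2 = -48/2 = -24

-24


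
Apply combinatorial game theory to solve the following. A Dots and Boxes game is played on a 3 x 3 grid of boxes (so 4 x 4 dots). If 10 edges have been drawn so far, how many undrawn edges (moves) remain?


Grid: 3 x 3 boxes, i.e. 4 rows and 4 columns of dots.
Horizontal edges: (rows + 1) * cols = 4 * 3 = 12
Vertical edges: rows * (cols + 1) = 3 * 4 = 12
Total edges: 12 + 12 = 24
Edges drawn: 10
Remaining: 24 - 10 = 14

14


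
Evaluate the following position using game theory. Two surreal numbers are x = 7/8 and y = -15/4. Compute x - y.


x = 7/8, y = -15/4
Converting to common denominator: 8
x = 7/8, y = -30/8
x - y = 7/8 - -15/4 = 37/8

37/8


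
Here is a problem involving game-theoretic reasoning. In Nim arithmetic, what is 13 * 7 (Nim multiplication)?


Nim multiplication is bilinear over XOR: (u XOR v) * w = (u*w) XOR (v*w).
So we split each operand into its bit components and XOR the pairwise Nim products.
13 = 1 + 4 + 8 (as XOR of powers of 2).
7 = 1 + 2 + 4 (as XOR of powers of 2).
Using the standard Nim-product table on single bits:
  2*2 = 3,   2*4 = 8,   2*8 = 12,
  4*4 = 6,   4*8 = 11,  8*8 = 13,
and  1*x = x (identity), k*l = l*k (commutative).
Pairwise Nim products:
  1 * 1 = 1
  1 * 2 = 2
  1 * 4 = 4
  4 * 1 = 4
  4 * 2 = 8
  4 * 4 = 6
  8 * 1 = 8
  8 * 2 = 12
  8 * 4 = 11
XOR them: 1 XOR 2 XOR 4 XOR 4 XOR 8 XOR 6 XOR 8 XOR 12 XOR 11 = 2.
Result: 13 * 7 = 2 (in Nim).

2


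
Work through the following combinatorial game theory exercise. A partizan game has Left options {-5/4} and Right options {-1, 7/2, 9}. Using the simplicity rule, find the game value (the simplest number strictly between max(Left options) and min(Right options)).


Left options: {-5/4}, max = -5/4
Right options: {-1, 7/2, 9}, min = -1
All options are numbers and max(Left) < min(Right), so by the simplicity theorem the value is the simplest (earliest-born) number strictly between -5/4 and -1.
No integer lies strictly between -5/4 and -1, so the value is the dyadic rational m/2^k in the interval with the smallest k (then m odd); search k = 1, 2, ...:
Denominator 2: no odd multiple of 1/2 lies strictly between -5/4 and -1.
Denominator 4: no odd multiple of 1/4 lies strictly between -5/4 and -1.
Denominator 8: -9/8 lies strictly between -5/4 and -1 -- found.
The simplest number in the interval is -9/8.
Game value = -9/8

-9/8


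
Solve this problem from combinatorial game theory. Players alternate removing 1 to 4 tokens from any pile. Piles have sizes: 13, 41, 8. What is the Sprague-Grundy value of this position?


Subtraction set: {1, 2, 3, 4}
For this subtraction set, G(n) = n mod 5 (period = max + 1 = 5).
Pile 1 (size 13): G(13) = 13 mod 5 = 3
Pile 2 (size 41): G(41) = 41 mod 5 = 1
Pile 3 (size 8): G(8) = 8 mod 5 = 3
Total Grundy value = XOR of all: 3 XOR 1 XOR 3 = 1

1


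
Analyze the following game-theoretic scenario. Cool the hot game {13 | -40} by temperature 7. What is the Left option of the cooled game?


Original game: {13 | -40} (a switch {a | b} with a > b).
Cooling by t (for t below the temperature (a - b)/2 = 53/2) taxes each move by t: {a | b} cooled by t is {a - t | b + t}.
Cooling amount: t = 7
Cooled Left option: 13 - 7 = 6
Cooled Right option: -40 + 7 = -33
Cooled game: {6 | -33}
Left option = 6

6


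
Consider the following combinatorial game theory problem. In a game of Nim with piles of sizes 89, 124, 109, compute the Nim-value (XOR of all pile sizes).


We need the XOR (exclusive or) of all pile sizes.
After XOR-ing pile 1 (size 89): 0 XOR 89 = 89
After XOR-ing pile 2 (size 124): 89 XOR 124 = 37
After XOR-ing pile 3 (size 109): 37 XOR 109 = 72
The Nim-value of this position is 72.

72


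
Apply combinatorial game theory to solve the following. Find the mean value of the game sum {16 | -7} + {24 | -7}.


G1 = {16 | -7}, G2 = {24 | -7}
Each is a switch {a | b} with numbers a > b; its mean value is (a + b)/2, and mean value is additive over game sums: m(G1 + G2) = m(G1) + m(G2).
Mean of G1 = (16 + (-7))/2 = 9/2 = 9/2
Mean of G2 = (24 + (-7))/2 = 17/2 = 17/2
Mean of G1 + G2 = 9/2 + 17/2 = 13

13
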